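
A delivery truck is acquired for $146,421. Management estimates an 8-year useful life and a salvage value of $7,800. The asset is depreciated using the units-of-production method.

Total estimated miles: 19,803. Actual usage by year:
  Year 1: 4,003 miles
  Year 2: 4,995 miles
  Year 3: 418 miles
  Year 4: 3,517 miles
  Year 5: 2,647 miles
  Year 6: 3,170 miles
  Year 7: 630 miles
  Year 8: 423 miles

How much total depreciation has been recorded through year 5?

$109,060

Depreciable base = $146,421 − $7,800 = $138,621.
Rate = $138,621 / 19,803 miles = $7 per mile.
Year 1: 4,003 × $7 = $28,021. Book value $118,400.
Year 2: 4,995 × $7 = $34,965. Book value $83,435.
Year 3: 418 × $7 = $2,926. Book value $80,509.
Year 4: 3,517 × $7 = $24,619. Book value $55,890.
Year 5: 2,647 × $7 = $18,529. Book value $37,361.
Accumulated through year 5 = $146,421 − $37,361 = $109,060.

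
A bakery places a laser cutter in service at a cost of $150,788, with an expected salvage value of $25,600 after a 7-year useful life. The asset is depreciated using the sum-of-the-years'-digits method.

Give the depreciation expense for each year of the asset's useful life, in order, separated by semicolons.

Depreciable base = $150,788 − $25,600 = $125,188.
Sum of the years' digits = 7+6+5+4+3+2+1 = 28.
Year 1: $125,188 × 7/28 = $31,297. Book value $119,491.
Year 2: $125,188 × 6/28 = $26,826. Book value $92,665.
Year 3: $125,188 × 5/28 = $22,355. Book value $70,310.
Year 4: $125,188 × 4/28 = $17,884. Book value $52,426.
Year 5: $125,188 × 3/28 = $13,413. Book value $39,013.
Year 6: $125,188 × 2/28 = $8,942. Book value $30,071.
Year 7: $125,188 × 1/28 = $4,471. Book value $25,600.

$31,297; $26,826; $22,355; $17,884; $13,413; $8,942; $4,471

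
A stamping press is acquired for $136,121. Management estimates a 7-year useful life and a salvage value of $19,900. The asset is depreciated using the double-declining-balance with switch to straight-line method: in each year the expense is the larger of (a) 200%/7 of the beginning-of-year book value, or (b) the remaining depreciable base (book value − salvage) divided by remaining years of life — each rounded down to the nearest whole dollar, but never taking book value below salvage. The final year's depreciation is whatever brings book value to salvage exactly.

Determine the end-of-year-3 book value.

$49,608

Depreciable base = $136,121 − $19,900 = $116,221.
Year 1: DB = ⌊$136,121 × 200%/7⌋ = $38,891; SL = ⌊$116,221/7⌋ = $16,603 → take DB $38,891. Book value $97,230.
Year 2: DB = ⌊$97,230 × 200%/7⌋ = $27,780; SL = ⌊$77,330/6⌋ = $12,888 → take DB $27,780. Book value $69,450.
Year 3: DB = ⌊$69,450 × 200%/7⌋ = $19,842; SL = ⌊$49,550/5⌋ = $9,910 → take DB $19,842. Book value $49,608.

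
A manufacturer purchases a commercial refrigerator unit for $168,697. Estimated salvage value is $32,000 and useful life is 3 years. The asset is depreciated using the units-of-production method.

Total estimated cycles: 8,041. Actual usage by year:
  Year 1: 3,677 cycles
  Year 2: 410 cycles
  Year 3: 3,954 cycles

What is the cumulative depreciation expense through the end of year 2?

Depreciable base = $168,697 − $32,000 = $136,697.
Rate = $136,697 / 8,041 cycles = $17 per cycle.
Year 1: 3,677 × $17 = $62,509. Book value $106,188.
Year 2: 410 × $17 = $6,970. Book value $99,218.
Accumulated through year 2 = $168,697 − $99,218 = $69,479.

$69,479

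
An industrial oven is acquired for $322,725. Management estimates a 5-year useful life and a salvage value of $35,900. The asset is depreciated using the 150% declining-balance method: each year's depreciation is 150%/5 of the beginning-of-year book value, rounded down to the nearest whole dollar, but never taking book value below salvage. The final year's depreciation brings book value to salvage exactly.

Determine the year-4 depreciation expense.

Depreciable base = $322,725 − $35,900 = $286,825.
Year 1: ⌊$322,725 × 150%/5⌋ = $96,817. Book value $225,908.
Year 2: ⌊$225,908 × 150%/5⌋ = $67,772. Book value $158,136.
Year 3: ⌊$158,136 × 150%/5⌋ = $47,440. Book value $110,696.
Year 4: ⌊$110,696 × 150%/5⌋ = $33,208. Book value $77,488.

$33,208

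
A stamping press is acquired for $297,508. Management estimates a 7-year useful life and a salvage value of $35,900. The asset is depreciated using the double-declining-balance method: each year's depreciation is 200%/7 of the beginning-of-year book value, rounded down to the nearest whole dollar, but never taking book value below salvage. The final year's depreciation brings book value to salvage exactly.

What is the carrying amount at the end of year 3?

Depreciable base = $297,508 − $35,900 = $261,608.
Year 1: ⌊$297,508 × 200%/7⌋ = $85,002. Book value $212,506.
Year 2: ⌊$212,506 × 200%/7⌋ = $60,716. Book value $151,790.
Year 3: ⌊$151,790 × 200%/7⌋ = $43,368. Book value $108,422.

$108,422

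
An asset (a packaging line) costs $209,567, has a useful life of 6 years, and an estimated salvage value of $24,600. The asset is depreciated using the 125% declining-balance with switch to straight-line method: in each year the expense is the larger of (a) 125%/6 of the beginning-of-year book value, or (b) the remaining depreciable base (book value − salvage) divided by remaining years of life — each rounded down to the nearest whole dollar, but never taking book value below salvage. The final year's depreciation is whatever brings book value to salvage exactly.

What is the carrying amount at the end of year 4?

$77,521

Depreciable base = $209,567 − $24,600 = $184,967.
Year 1: DB = ⌊$209,567 × 125%/6⌋ = $43,659; SL = ⌊$184,967/6⌋ = $30,827 → take DB $43,659. Book value $165,908.
Year 2: DB = ⌊$165,908 × 125%/6⌋ = $34,564; SL = ⌊$141,308/5⌋ = $28,261 → take DB $34,564. Book value $131,344.
Year 3: DB = ⌊$131,344 × 125%/6⌋ = $27,363; SL = ⌊$106,744/4⌋ = $26,686 → take DB $27,363. Book value $103,981.
Year 4: DB = ⌊$103,981 × 125%/6⌋ = $21,662; SL = ⌊$79,381/3⌋ = $26,460 → take SL $26,460. Book value $77,521.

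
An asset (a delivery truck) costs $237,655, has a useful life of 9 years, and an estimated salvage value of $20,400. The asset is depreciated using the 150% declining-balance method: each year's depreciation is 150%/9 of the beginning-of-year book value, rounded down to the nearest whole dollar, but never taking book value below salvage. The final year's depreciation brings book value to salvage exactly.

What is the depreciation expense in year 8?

$11,054

Depreciable base = $237,655 − $20,400 = $217,255.
Year 1: ⌊$237,655 × 150%/9⌋ = $39,609. Book value $198,046.
Year 2: ⌊$198,046 × 150%/9⌋ = $33,007. Book value $165,039.
Year 3: ⌊$165,039 × 150%/9⌋ = $27,506. Book value $137,533.
Year 4: ⌊$137,533 × 150%/9⌋ = $22,922. Book value $114,611.
Year 5: ⌊$114,611 × 150%/9⌋ = $19,101. Book value $95,510.
Year 6: ⌊$95,510 × 150%/9⌋ = $15,918. Book value $79,592.
Year 7: ⌊$79,592 × 150%/9⌋ = $13,265. Book value $66,327.
Year 8: ⌊$66,327 × 150%/9⌋ = $11,054. Book value $55,273.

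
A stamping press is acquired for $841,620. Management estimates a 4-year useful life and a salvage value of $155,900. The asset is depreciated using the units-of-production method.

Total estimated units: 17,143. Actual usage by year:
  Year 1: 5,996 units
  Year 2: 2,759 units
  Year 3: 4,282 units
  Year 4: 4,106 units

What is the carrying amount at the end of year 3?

Depreciable base = $841,620 − $155,900 = $685,720.
Rate = $685,720 / 17,143 units = $40 per unit.
Year 1: 5,996 × $40 = $239,840. Book value $601,780.
Year 2: 2,759 × $40 = $110,360. Book value $491,420.
Year 3: 4,282 × $40 = $171,280. Book value $320,140.

$320,140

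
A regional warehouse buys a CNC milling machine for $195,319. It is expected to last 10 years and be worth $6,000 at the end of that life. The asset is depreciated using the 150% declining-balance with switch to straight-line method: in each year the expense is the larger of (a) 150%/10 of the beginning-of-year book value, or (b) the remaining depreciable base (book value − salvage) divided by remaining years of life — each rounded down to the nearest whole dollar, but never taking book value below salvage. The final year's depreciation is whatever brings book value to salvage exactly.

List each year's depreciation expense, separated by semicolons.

Depreciable base = $195,319 − $6,000 = $189,319.
Year 1: DB = ⌊$195,319 × 150%/10⌋ = $29,297; SL = ⌊$189,319/10⌋ = $18,931 → take DB $29,297. Book value $166,022.
Year 2: DB = ⌊$166,022 × 150%/10⌋ = $24,903; SL = ⌊$160,022/9⌋ = $17,780 → take DB $24,903. Book value $141,119.
Year 3: DB = ⌊$141,119 × 150%/10⌋ = $21,167; SL = ⌊$135,119/8⌋ = $16,889 → take DB $21,167. Book value $119,952.
Year 4: DB = ⌊$119,952 × 150%/10⌋ = $17,992; SL = ⌊$113,952/7⌋ = $16,278 → take DB $17,992. Book value $101,960.
Year 5: DB = ⌊$101,960 × 150%/10⌋ = $15,294; SL = ⌊$95,960/6⌋ = $15,993 → take SL $15,993. Book value $85,967.
Year 6: DB = ⌊$85,967 × 150%/10⌋ = $12,895; SL = ⌊$79,967/5⌋ = $15,993 → take SL $15,993. Book value $69,974.
Year 7: DB = ⌊$69,974 × 150%/10⌋ = $10,496; SL = ⌊$63,974/4⌋ = $15,993 → take SL $15,993. Book value $53,981.
Year 8: DB = ⌊$53,981 × 150%/10⌋ = $8,097; SL = ⌊$47,981/3⌋ = $15,993 → take SL $15,993. Book value $37,988.
Year 9: DB = ⌊$37,988 × 150%/10⌋ = $5,698; SL = ⌊$31,988/2⌋ = $15,994 → take SL $15,994. Book value $21,994.
Year 10 (final): $21,994 − $6,000 = $15,994. Book value $6,000.

$29,297; $24,903; $21,167; $17,992; $15,993; $15,993; $15,993; $15,993; $15,994; $15,994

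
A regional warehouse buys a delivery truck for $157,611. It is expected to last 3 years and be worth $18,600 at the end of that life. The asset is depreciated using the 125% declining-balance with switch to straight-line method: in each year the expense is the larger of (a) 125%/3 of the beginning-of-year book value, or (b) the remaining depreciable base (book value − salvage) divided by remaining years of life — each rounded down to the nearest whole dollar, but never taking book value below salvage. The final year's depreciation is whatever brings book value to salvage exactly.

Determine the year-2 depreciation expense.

$38,308

Depreciable base = $157,611 − $18,600 = $139,011.
Year 1: DB = ⌊$157,611 × 125%/3⌋ = $65,671; SL = ⌊$139,011/3⌋ = $46,337 → take DB $65,671. Book value $91,940.
Year 2: DB = ⌊$91,940 × 125%/3⌋ = $38,308; SL = ⌊$73,340/2⌋ = $36,670 → take DB $38,308. Book value $53,632.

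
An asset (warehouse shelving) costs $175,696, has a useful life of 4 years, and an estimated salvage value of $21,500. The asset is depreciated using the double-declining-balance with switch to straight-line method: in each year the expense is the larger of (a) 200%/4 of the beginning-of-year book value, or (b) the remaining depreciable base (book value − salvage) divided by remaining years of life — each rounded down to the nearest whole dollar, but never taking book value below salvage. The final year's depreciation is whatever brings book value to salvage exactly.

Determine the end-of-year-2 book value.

Depreciable base = $175,696 − $21,500 = $154,196.
Year 1: DB = ⌊$175,696 × 200%/4⌋ = $87,848; SL = ⌊$154,196/4⌋ = $38,549 → take DB $87,848. Book value $87,848.
Year 2: DB = ⌊$87,848 × 200%/4⌋ = $43,924; SL = ⌊$66,348/3⌋ = $22,116 → take DB $43,924. Book value $43,924.

$43,924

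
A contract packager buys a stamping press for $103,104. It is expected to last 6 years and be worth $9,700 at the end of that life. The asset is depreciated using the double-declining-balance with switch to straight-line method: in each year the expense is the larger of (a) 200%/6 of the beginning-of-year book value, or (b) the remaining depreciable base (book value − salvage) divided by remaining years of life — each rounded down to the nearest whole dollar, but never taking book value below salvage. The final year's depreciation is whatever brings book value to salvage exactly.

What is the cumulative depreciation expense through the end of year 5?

Depreciable base = $103,104 − $9,700 = $93,404.
Year 1: DB = ⌊$103,104 × 200%/6⌋ = $34,368; SL = ⌊$93,404/6⌋ = $15,567 → take DB $34,368. Book value $68,736.
Year 2: DB = ⌊$68,736 × 200%/6⌋ = $22,912; SL = ⌊$59,036/5⌋ = $11,807 → take DB $22,912. Book value $45,824.
Year 3: DB = ⌊$45,824 × 200%/6⌋ = $15,274; SL = ⌊$36,124/4⌋ = $9,031 → take DB $15,274. Book value $30,550.
Year 4: DB = ⌊$30,550 × 200%/6⌋ = $10,183; SL = ⌊$20,850/3⌋ = $6,950 → take DB $10,183. Book value $20,367.
Year 5: DB = ⌊$20,367 × 200%/6⌋ = $6,789; SL = ⌊$10,667/2⌋ = $5,333 → take DB $6,789. Book value $13,578.
Accumulated through year 5 = $103,104 − $13,578 = $89,526.

$89,526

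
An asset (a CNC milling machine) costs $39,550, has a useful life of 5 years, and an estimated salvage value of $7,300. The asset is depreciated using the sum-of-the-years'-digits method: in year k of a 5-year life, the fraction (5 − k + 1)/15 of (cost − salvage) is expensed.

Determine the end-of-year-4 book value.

$9,450

Depreciable base = $39,550 − $7,300 = $32,250.
Sum of the years' digits = 5+4+3+2+1 = 15.
Year 1: $32,250 × 5/15 = $10,750. Book value $28,800.
Year 2: $32,250 × 4/15 = $8,600. Book value $20,200.
Year 3: $32,250 × 3/15 = $6,450. Book value $13,750.
Year 4: $32,250 × 2/15 = $4,300. Book value $9,450.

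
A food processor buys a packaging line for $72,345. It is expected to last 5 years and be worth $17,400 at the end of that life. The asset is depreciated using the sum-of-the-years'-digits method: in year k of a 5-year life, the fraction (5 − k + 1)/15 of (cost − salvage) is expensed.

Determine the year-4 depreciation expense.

Depreciable base = $72,345 − $17,400 = $54,945.
Sum of the years' digits = 5+4+3+2+1 = 15.
Year 1: $54,945 × 5/15 = $18,315. Book value $54,030.
Year 2: $54,945 × 4/15 = $14,652. Book value $39,378.
Year 3: $54,945 × 3/15 = $10,989. Book value $28,389.
Year 4: $54,945 × 2/15 = $7,326. Book value $21,063.

$7,326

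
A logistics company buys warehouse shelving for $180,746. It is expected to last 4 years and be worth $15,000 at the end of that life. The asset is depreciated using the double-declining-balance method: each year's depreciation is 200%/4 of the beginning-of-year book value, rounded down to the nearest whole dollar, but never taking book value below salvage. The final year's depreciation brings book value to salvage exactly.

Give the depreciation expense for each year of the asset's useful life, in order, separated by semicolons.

Depreciable base = $180,746 − $15,000 = $165,746.
Year 1: ⌊$180,746 × 200%/4⌋ = $90,373. Book value $90,373.
Year 2: ⌊$90,373 × 200%/4⌋ = $45,186. Book value $45,187.
Year 3: ⌊$45,187 × 200%/4⌋ = $22,593. Book value $22,594.
Year 4 (final): $22,594 − $15,000 = $7,594. Book value $15,000.

$90,373; $45,186; $22,593; $7,594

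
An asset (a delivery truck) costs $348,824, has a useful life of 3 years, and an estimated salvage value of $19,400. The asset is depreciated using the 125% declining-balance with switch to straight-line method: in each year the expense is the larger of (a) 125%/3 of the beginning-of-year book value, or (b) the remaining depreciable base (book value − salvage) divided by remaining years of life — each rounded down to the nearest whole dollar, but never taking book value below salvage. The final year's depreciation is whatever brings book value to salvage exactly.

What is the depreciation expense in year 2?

Depreciable base = $348,824 − $19,400 = $329,424.
Year 1: DB = ⌊$348,824 × 125%/3⌋ = $145,343; SL = ⌊$329,424/3⌋ = $109,808 → take DB $145,343. Book value $203,481.
Year 2: DB = ⌊$203,481 × 125%/3⌋ = $84,783; SL = ⌊$184,081/2⌋ = $92,040 → take SL $92,040. Book value $111,441.

$92,040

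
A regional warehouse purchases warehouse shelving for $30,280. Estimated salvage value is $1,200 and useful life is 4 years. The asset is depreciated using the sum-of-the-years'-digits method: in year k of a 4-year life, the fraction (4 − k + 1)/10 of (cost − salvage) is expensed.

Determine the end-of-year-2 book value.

$9,924

Depreciable base = $30,280 − $1,200 = $29,080.
Sum of the years' digits = 4+3+2+1 = 10.
Year 1: $29,080 × 4/10 = $11,632. Book value $18,648.
Year 2: $29,080 × 3/10 = $8,724. Book value $9,924.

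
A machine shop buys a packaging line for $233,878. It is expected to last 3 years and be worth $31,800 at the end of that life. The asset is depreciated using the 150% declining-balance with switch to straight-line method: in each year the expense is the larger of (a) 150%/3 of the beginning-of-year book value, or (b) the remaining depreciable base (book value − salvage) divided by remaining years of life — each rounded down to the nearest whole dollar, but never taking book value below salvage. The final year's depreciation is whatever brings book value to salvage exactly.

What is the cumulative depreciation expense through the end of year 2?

$175,408

Depreciable base = $233,878 − $31,800 = $202,078.
Year 1: DB = ⌊$233,878 × 150%/3⌋ = $116,939; SL = ⌊$202,078/3⌋ = $67,359 → take DB $116,939. Book value $116,939.
Year 2: DB = ⌊$116,939 × 150%/3⌋ = $58,469; SL = ⌊$85,139/2⌋ = $42,569 → take DB $58,469. Book value $58,470.
Accumulated through year 2 = $233,878 − $58,470 = $175,408.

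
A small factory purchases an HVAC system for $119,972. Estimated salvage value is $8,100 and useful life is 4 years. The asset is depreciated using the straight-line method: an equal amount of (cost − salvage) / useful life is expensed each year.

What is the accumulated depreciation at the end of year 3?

Depreciable base = $119,972 − $8,100 = $111,872.
Annual expense = $111,872 / 4 = $27,968.
End of year 1: book value $92,004.
End of year 2: book value $64,036.
End of year 3: book value $36,068.
Accumulated through year 3 = $119,972 − $36,068 = $83,904.

$83,904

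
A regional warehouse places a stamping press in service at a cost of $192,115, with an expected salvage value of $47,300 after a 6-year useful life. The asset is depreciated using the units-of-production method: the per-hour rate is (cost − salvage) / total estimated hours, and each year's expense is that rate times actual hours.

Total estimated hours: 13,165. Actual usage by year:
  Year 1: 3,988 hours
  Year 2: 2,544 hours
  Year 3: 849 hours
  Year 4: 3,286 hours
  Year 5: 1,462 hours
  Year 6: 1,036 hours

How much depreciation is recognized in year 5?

$16,082

Depreciable base = $192,115 − $47,300 = $144,815.
Rate = $144,815 / 13,165 hours = $11 per hour.
Year 1: 3,988 × $11 = $43,868. Book value $148,247.
Year 2: 2,544 × $11 = $27,984. Book value $120,263.
Year 3: 849 × $11 = $9,339. Book value $110,924.
Year 4: 3,286 × $11 = $36,146. Book value $74,778.
Year 5: 1,462 × $11 = $16,082. Book value $58,696.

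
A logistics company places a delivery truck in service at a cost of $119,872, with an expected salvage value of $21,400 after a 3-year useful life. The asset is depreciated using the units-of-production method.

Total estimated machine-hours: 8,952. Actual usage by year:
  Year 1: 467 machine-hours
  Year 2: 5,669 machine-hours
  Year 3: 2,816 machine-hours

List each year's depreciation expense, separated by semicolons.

Depreciable base = $119,872 − $21,400 = $98,472.
Rate = $98,472 / 8,952 machine-hours = $11 per machine-hour.
Year 1: 467 × $11 = $5,137. Book value $114,735.
Year 2: 5,669 × $11 = $62,359. Book value $52,376.
Year 3: 2,816 × $11 = $30,976. Book value $21,400.

$5,137; $62,359; $30,976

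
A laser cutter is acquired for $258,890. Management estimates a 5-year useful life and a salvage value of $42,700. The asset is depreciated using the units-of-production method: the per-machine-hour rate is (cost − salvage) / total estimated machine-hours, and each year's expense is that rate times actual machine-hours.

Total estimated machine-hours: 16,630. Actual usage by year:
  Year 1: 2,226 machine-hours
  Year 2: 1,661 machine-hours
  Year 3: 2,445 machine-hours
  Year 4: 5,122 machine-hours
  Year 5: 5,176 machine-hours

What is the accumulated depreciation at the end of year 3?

$82,316

Depreciable base = $258,890 − $42,700 = $216,190.
Rate = $216,190 / 16,630 machine-hours = $13 per machine-hour.
Year 1: 2,226 × $13 = $28,938. Book value $229,952.
Year 2: 1,661 × $13 = $21,593. Book value $208,359.
Year 3: 2,445 × $13 = $31,785. Book value $176,574.
Accumulated through year 3 = $258,890 − $176,574 = $82,316.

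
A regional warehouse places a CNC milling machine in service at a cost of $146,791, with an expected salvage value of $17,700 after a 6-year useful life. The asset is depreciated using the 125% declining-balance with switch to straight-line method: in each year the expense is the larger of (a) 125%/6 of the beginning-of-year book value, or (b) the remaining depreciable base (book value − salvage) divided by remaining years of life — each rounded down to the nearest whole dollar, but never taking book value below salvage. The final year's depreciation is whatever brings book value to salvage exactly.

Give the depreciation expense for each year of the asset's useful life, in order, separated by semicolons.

Depreciable base = $146,791 − $17,700 = $129,091.
Year 1: DB = ⌊$146,791 × 125%/6⌋ = $30,581; SL = ⌊$129,091/6⌋ = $21,515 → take DB $30,581. Book value $116,210.
Year 2: DB = ⌊$116,210 × 125%/6⌋ = $24,210; SL = ⌊$98,510/5⌋ = $19,702 → take DB $24,210. Book value $92,000.
Year 3: DB = ⌊$92,000 × 125%/6⌋ = $19,166; SL = ⌊$74,300/4⌋ = $18,575 → take DB $19,166. Book value $72,834.
Year 4: DB = ⌊$72,834 × 125%/6⌋ = $15,173; SL = ⌊$55,134/3⌋ = $18,378 → take SL $18,378. Book value $54,456.
Year 5: DB = ⌊$54,456 × 125%/6⌋ = $11,345; SL = ⌊$36,756/2⌋ = $18,378 → take SL $18,378. Book value $36,078.
Year 6 (final): $36,078 − $17,700 = $18,378. Book value $17,700.

$30,581; $24,210; $19,166; $18,378; $18,378; $18,378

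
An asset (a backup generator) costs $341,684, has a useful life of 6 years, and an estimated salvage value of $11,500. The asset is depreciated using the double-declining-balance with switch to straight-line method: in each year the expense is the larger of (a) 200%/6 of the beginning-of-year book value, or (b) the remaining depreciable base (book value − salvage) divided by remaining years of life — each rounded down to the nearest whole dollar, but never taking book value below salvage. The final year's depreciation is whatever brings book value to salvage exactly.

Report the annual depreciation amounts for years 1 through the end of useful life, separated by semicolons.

$113,894; $75,930; $50,620; $33,746; $27,997; $27,997

Depreciable base = $341,684 − $11,500 = $330,184.
Year 1: DB = ⌊$341,684 × 200%/6⌋ = $113,894; SL = ⌊$330,184/6⌋ = $55,030 → take DB $113,894. Book value $227,790.
Year 2: DB = ⌊$227,790 × 200%/6⌋ = $75,930; SL = ⌊$216,290/5⌋ = $43,258 → take DB $75,930. Book value $151,860.
Year 3: DB = ⌊$151,860 × 200%/6⌋ = $50,620; SL = ⌊$140,360/4⌋ = $35,090 → take DB $50,620. Book value $101,240.
Year 4: DB = ⌊$101,240 × 200%/6⌋ = $33,746; SL = ⌊$89,740/3⌋ = $29,913 → take DB $33,746. Book value $67,494.
Year 5: DB = ⌊$67,494 × 200%/6⌋ = $22,498; SL = ⌊$55,994/2⌋ = $27,997 → take SL $27,997. Book value $39,497.
Year 6 (final): $39,497 − $11,500 = $27,997. Book value $11,500.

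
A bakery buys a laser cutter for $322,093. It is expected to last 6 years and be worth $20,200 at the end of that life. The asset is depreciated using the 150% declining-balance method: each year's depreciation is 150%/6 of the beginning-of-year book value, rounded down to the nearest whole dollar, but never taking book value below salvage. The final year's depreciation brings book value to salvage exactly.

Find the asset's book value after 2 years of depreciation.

$181,178

Depreciable base = $322,093 − $20,200 = $301,893.
Year 1: ⌊$322,093 × 150%/6⌋ = $80,523. Book value $241,570.
Year 2: ⌊$241,570 × 150%/6⌋ = $60,392. Book value $181,178.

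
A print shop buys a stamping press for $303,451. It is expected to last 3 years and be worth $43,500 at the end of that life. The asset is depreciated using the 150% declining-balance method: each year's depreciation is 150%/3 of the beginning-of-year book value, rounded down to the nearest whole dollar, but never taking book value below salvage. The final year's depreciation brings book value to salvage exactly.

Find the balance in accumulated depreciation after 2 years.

Depreciable base = $303,451 − $43,500 = $259,951.
Year 1: ⌊$303,451 × 150%/3⌋ = $151,725. Book value $151,726.
Year 2: ⌊$151,726 × 150%/3⌋ = $75,863. Book value $75,863.
Accumulated through year 2 = $303,451 − $75,863 = $227,588.

$227,588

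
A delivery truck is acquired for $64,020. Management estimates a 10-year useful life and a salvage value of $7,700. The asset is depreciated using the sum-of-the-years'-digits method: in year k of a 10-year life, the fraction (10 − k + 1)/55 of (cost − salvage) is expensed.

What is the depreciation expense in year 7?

Depreciable base = $64,020 − $7,700 = $56,320.
Sum of the years' digits = 10+9+8+7+6+5+4+3+2+1 = 55.
Year 1: $56,320 × 10/55 = $10,240. Book value $53,780.
Year 2: $56,320 × 9/55 = $9,216. Book value $44,564.
Year 3: $56,320 × 8/55 = $8,192. Book value $36,372.
Year 4: $56,320 × 7/55 = $7,168. Book value $29,204.
Year 5: $56,320 × 6/55 = $6,144. Book value $23,060.
Year 6: $56,320 × 5/55 = $5,120. Book value $17,940.
Year 7: $56,320 × 4/55 = $4,096. Book value $13,844.

$4,096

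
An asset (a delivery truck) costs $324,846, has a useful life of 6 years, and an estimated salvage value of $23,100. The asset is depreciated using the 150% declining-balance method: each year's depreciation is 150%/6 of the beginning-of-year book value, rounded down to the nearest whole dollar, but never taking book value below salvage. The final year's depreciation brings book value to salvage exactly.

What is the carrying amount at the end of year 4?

Depreciable base = $324,846 − $23,100 = $301,746.
Year 1: ⌊$324,846 × 150%/6⌋ = $81,211. Book value $243,635.
Year 2: ⌊$243,635 × 150%/6⌋ = $60,908. Book value $182,727.
Year 3: ⌊$182,727 × 150%/6⌋ = $45,681. Book value $137,046.
Year 4: ⌊$137,046 × 150%/6⌋ = $34,261. Book value $102,785.

$102,785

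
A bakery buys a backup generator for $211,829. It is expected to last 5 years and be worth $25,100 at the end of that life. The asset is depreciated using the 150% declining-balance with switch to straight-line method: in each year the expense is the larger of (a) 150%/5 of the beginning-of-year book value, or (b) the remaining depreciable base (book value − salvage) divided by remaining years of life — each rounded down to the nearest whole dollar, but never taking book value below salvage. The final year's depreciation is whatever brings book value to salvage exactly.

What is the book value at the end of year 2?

$103,797

Depreciable base = $211,829 − $25,100 = $186,729.
Year 1: DB = ⌊$211,829 × 150%/5⌋ = $63,548; SL = ⌊$186,729/5⌋ = $37,345 → take DB $63,548. Book value $148,281.
Year 2: DB = ⌊$148,281 × 150%/5⌋ = $44,484; SL = ⌊$123,181/4⌋ = $30,795 → take DB $44,484. Book value $103,797.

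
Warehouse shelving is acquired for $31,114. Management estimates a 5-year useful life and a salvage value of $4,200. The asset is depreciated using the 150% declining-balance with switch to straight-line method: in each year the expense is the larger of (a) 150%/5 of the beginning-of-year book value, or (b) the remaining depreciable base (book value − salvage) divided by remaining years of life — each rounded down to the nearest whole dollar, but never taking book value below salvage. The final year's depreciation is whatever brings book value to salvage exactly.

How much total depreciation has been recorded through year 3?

Depreciable base = $31,114 − $4,200 = $26,914.
Year 1: DB = ⌊$31,114 × 150%/5⌋ = $9,334; SL = ⌊$26,914/5⌋ = $5,382 → take DB $9,334. Book value $21,780.
Year 2: DB = ⌊$21,780 × 150%/5⌋ = $6,534; SL = ⌊$17,580/4⌋ = $4,395 → take DB $6,534. Book value $15,246.
Year 3: DB = ⌊$15,246 × 150%/5⌋ = $4,573; SL = ⌊$11,046/3⌋ = $3,682 → take DB $4,573. Book value $10,673.
Accumulated through year 3 = $31,114 − $10,673 = $20,441.

$20,441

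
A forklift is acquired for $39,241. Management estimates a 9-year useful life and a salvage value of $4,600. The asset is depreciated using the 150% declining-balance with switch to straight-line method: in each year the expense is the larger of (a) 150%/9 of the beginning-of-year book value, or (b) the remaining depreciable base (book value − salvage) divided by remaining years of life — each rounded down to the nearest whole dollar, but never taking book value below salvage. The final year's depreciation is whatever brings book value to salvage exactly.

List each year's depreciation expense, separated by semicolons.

Depreciable base = $39,241 − $4,600 = $34,641.
Year 1: DB = ⌊$39,241 × 150%/9⌋ = $6,540; SL = ⌊$34,641/9⌋ = $3,849 → take DB $6,540. Book value $32,701.
Year 2: DB = ⌊$32,701 × 150%/9⌋ = $5,450; SL = ⌊$28,101/8⌋ = $3,512 → take DB $5,450. Book value $27,251.
Year 3: DB = ⌊$27,251 × 150%/9⌋ = $4,541; SL = ⌊$22,651/7⌋ = $3,235 → take DB $4,541. Book value $22,710.
Year 4: DB = ⌊$22,710 × 150%/9⌋ = $3,785; SL = ⌊$18,110/6⌋ = $3,018 → take DB $3,785. Book value $18,925.
Year 5: DB = ⌊$18,925 × 150%/9⌋ = $3,154; SL = ⌊$14,325/5⌋ = $2,865 → take DB $3,154. Book value $15,771.
Year 6: DB = ⌊$15,771 × 150%/9⌋ = $2,628; SL = ⌊$11,171/4⌋ = $2,792 → take SL $2,792. Book value $12,979.
Year 7: DB = ⌊$12,979 × 150%/9⌋ = $2,163; SL = ⌊$8,379/3⌋ = $2,793 → take SL $2,793. Book value $10,186.
Year 8: DB = ⌊$10,186 × 150%/9⌋ = $1,697; SL = ⌊$5,586/2⌋ = $2,793 → take SL $2,793. Book value $7,393.
Year 9 (final): $7,393 − $4,600 = $2,793. Book value $4,600.

$6,540; $5,450; $4,541; $3,785; $3,154; $2,792; $2,793; $2,793; $2,793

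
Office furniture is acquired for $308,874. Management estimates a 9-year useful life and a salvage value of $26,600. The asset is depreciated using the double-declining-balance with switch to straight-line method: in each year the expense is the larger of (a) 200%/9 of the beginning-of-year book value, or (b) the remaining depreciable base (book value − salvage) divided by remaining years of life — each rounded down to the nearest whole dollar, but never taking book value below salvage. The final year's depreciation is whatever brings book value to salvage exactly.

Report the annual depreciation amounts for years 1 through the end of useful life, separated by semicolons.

$68,638; $53,385; $41,522; $32,295; $25,118; $19,536; $15,195; $13,292; $13,293

Depreciable base = $308,874 − $26,600 = $282,274.
Year 1: DB = ⌊$308,874 × 200%/9⌋ = $68,638; SL = ⌊$282,274/9⌋ = $31,363 → take DB $68,638. Book value $240,236.
Year 2: DB = ⌊$240,236 × 200%/9⌋ = $53,385; SL = ⌊$213,636/8⌋ = $26,704 → take DB $53,385. Book value $186,851.
Year 3: DB = ⌊$186,851 × 200%/9⌋ = $41,522; SL = ⌊$160,251/7⌋ = $22,893 → take DB $41,522. Book value $145,329.
Year 4: DB = ⌊$145,329 × 200%/9⌋ = $32,295; SL = ⌊$118,729/6⌋ = $19,788 → take DB $32,295. Book value $113,034.
Year 5: DB = ⌊$113,034 × 200%/9⌋ = $25,118; SL = ⌊$86,434/5⌋ = $17,286 → take DB $25,118. Book value $87,916.
Year 6: DB = ⌊$87,916 × 200%/9⌋ = $19,536; SL = ⌊$61,316/4⌋ = $15,329 → take DB $19,536. Book value $68,380.
Year 7: DB = ⌊$68,380 × 200%/9⌋ = $15,195; SL = ⌊$41,780/3⌋ = $13,926 → take DB $15,195. Book value $53,185.
Year 8: DB = ⌊$53,185 × 200%/9⌋ = $11,818; SL = ⌊$26,585/2⌋ = $13,292 → take SL $13,292. Book value $39,893.
Year 9 (final): $39,893 − $26,600 = $13,293. Book value $26,600.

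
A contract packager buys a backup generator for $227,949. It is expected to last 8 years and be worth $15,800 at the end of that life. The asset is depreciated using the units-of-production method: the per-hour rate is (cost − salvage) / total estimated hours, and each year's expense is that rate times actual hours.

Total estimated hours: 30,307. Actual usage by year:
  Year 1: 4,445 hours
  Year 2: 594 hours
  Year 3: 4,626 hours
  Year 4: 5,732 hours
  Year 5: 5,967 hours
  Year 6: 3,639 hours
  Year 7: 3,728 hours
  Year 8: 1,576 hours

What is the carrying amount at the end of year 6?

Depreciable base = $227,949 − $15,800 = $212,149.
Rate = $212,149 / 30,307 hours = $7 per hour.
Year 1: 4,445 × $7 = $31,115. Book value $196,834.
Year 2: 594 × $7 = $4,158. Book value $192,676.
Year 3: 4,626 × $7 = $32,382. Book value $160,294.
Year 4: 5,732 × $7 = $40,124. Book value $120,170.
Year 5: 5,967 × $7 = $41,769. Book value $78,401.
Year 6: 3,639 × $7 = $25,473. Book value $52,928.

$52,928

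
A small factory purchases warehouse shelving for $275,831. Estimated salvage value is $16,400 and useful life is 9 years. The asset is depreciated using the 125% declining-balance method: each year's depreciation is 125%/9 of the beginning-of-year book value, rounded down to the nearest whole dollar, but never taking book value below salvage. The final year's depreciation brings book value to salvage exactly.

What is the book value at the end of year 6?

$112,462

Depreciable base = $275,831 − $16,400 = $259,431.
Year 1: ⌊$275,831 × 125%/9⌋ = $38,309. Book value $237,522.
Year 2: ⌊$237,522 × 125%/9⌋ = $32,989. Book value $204,533.
Year 3: ⌊$204,533 × 125%/9⌋ = $28,407. Book value $176,126.
Year 4: ⌊$176,126 × 125%/9⌋ = $24,461. Book value $151,665.
Year 5: ⌊$151,665 × 125%/9⌋ = $21,064. Book value $130,601.
Year 6: ⌊$130,601 × 125%/9⌋ = $18,139. Book value $112,462.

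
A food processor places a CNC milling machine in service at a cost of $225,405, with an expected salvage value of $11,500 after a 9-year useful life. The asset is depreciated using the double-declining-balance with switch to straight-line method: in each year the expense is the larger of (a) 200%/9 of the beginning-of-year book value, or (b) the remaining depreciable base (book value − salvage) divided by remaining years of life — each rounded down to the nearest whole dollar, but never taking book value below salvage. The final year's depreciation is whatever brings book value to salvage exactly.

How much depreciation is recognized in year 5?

Depreciable base = $225,405 − $11,500 = $213,905.
Year 1: DB = ⌊$225,405 × 200%/9⌋ = $50,090; SL = ⌊$213,905/9⌋ = $23,767 → take DB $50,090. Book value $175,315.
Year 2: DB = ⌊$175,315 × 200%/9⌋ = $38,958; SL = ⌊$163,815/8⌋ = $20,476 → take DB $38,958. Book value $136,357.
Year 3: DB = ⌊$136,357 × 200%/9⌋ = $30,301; SL = ⌊$124,857/7⌋ = $17,836 → take DB $30,301. Book value $106,056.
Year 4: DB = ⌊$106,056 × 200%/9⌋ = $23,568; SL = ⌊$94,556/6⌋ = $15,759 → take DB $23,568. Book value $82,488.
Year 5: DB = ⌊$82,488 × 200%/9⌋ = $18,330; SL = ⌊$70,988/5⌋ = $14,197 → take DB $18,330. Book value $64,158.

$18,330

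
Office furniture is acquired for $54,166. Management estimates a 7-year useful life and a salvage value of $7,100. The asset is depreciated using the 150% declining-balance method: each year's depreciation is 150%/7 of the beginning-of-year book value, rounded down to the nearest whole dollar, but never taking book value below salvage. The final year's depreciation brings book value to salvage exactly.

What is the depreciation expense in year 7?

$5,646

Depreciable base = $54,166 − $7,100 = $47,066.
Year 1: ⌊$54,166 × 150%/7⌋ = $11,607. Book value $42,559.
Year 2: ⌊$42,559 × 150%/7⌋ = $9,119. Book value $33,440.
Year 3: ⌊$33,440 × 150%/7⌋ = $7,165. Book value $26,275.
Year 4: ⌊$26,275 × 150%/7⌋ = $5,630. Book value $20,645.
Year 5: ⌊$20,645 × 150%/7⌋ = $4,423. Book value $16,222.
Year 6: ⌊$16,222 × 150%/7⌋ = $3,476. Book value $12,746.
Year 7 (final): $12,746 − $7,100 = $5,646. Book value $7,100.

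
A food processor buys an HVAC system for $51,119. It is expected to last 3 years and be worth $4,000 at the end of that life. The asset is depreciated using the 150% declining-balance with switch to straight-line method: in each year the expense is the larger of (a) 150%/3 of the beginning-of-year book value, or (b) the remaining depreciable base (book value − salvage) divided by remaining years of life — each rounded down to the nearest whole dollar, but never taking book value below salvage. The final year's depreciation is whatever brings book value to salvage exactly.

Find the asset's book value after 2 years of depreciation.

$12,780

Depreciable base = $51,119 − $4,000 = $47,119.
Year 1: DB = ⌊$51,119 × 150%/3⌋ = $25,559; SL = ⌊$47,119/3⌋ = $15,706 → take DB $25,559. Book value $25,560.
Year 2: DB = ⌊$25,560 × 150%/3⌋ = $12,780; SL = ⌊$21,560/2⌋ = $10,780 → take DB $12,780. Book value $12,780.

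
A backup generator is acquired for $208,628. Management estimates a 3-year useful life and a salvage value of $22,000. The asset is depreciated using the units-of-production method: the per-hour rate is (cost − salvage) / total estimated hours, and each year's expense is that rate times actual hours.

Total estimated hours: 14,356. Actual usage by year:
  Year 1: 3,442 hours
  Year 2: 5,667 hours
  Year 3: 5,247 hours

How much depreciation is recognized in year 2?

$73,671

Depreciable base = $208,628 − $22,000 = $186,628.
Rate = $186,628 / 14,356 hours = $13 per hour.
Year 1: 3,442 × $13 = $44,746. Book value $163,882.
Year 2: 5,667 × $13 = $73,671. Book value $90,211.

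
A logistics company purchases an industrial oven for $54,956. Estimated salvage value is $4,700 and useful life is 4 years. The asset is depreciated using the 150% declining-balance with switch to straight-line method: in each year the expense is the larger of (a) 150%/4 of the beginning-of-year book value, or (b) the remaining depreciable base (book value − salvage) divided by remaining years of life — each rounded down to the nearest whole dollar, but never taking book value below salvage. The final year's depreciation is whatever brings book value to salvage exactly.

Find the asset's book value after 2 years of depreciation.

$21,468

Depreciable base = $54,956 − $4,700 = $50,256.
Year 1: DB = ⌊$54,956 × 150%/4⌋ = $20,608; SL = ⌊$50,256/4⌋ = $12,564 → take DB $20,608. Book value $34,348.
Year 2: DB = ⌊$34,348 × 150%/4⌋ = $12,880; SL = ⌊$29,648/3⌋ = $9,882 → take DB $12,880. Book value $21,468.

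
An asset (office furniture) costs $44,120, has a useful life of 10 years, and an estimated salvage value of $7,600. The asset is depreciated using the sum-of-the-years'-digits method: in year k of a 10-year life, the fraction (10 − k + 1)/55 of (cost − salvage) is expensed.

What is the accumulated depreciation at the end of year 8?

$34,528

Depreciable base = $44,120 − $7,600 = $36,520.
Sum of the years' digits = 10+9+8+7+6+5+4+3+2+1 = 55.
Year 1: $36,520 × 10/55 = $6,640. Book value $37,480.
Year 2: $36,520 × 9/55 = $5,976. Book value $31,504.
Year 3: $36,520 × 8/55 = $5,312. Book value $26,192.
Year 4: $36,520 × 7/55 = $4,648. Book value $21,544.
Year 5: $36,520 × 6/55 = $3,984. Book value $17,560.
Year 6: $36,520 × 5/55 = $3,320. Book value $14,240.
Year 7: $36,520 × 4/55 = $2,656. Book value $11,584.
Year 8: $36,520 × 3/55 = $1,992. Book value $9,592.
Accumulated through year 8 = $44,120 − $9,592 = $34,528.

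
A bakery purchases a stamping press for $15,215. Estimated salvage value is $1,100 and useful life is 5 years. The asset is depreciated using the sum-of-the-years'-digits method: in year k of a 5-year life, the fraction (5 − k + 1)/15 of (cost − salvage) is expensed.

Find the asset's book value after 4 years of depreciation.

Depreciable base = $15,215 − $1,100 = $14,115.
Sum of the years' digits = 5+4+3+2+1 = 15.
Year 1: $14,115 × 5/15 = $4,705. Book value $10,510.
Year 2: $14,115 × 4/15 = $3,764. Book value $6,746.
Year 3: $14,115 × 3/15 = $2,823. Book value $3,923.
Year 4: $14,115 × 2/15 = $1,882. Book value $2,041.

$2,041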